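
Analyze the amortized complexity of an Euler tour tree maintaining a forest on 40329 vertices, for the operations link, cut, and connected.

An Euler tour tree stores each tree's Euler tour as a balanced BST keyed by tour position. On 40329 vertices: link concatenates two tours via O(1) splits/joins of size <= 2*40329 (O(log n)); cut splits the tour at the two occurrences of the edge (O(log n)); connected compares BST roots (O(log n) to find the root). All O(log n) amortized.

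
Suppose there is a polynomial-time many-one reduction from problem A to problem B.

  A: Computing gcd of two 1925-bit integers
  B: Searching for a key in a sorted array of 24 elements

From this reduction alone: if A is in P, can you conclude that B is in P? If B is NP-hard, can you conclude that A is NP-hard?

A poly-time reduction A <=_p B transfers tractability DOWN (B easy => A easy) and hardness UP (A hard => B hard), not the reverse.
From A in P, the reduction alone does NOT give B in P: any problem in P trivially reduces to SAT, yet SAT is not known to be in P.
From B NP-hard, the reduction alone does NOT give A NP-hard: again, easy problems reduce to hard ones.
(Here in fact A is P and B is P.)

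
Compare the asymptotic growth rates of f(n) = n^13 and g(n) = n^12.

f(n) = n^13 grows faster: n^13/n^12 = n^1 -> infinity.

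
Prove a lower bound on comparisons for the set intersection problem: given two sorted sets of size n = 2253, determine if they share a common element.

For two sorted arrays of size n = 2253, any correct algorithm must examine Omega(n) elements. If fewer are examined, an adversary places a common element in an unexamined gap. A merge-based scan achieves O(n), so the bound is tight.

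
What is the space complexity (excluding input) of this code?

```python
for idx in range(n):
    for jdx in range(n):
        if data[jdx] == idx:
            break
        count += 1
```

Space complexity: O(1).
Only a constant amount of auxiliary storage is used; nothing grows with n.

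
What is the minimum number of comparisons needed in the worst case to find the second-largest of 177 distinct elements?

Lower bound: finding the max needs 177-1 comparisons. By the adversary weight-doubling argument, the max must personally win >= ceil(log_2(177)) = 8 comparisons; the 2nd-largest is among those 8 losers, needing 8-1 more comparisons. Total >= 177-1 + 8-1 = 183. A balanced knockout tournament achieves this.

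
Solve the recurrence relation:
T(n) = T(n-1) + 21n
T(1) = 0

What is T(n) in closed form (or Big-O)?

Unrolling: T(n) = 0 + 21*(2 + 3 + ... + n) = 0 + 21*(n(n+1)/2 - 1) = O(n^2).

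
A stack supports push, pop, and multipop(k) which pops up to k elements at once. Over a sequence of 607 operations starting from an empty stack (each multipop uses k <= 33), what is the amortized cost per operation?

Each element is pushed exactly once and popped at most once (whether by pop or as part of a multipop). So the total number of individual pops over the whole sequence is at most the number of pushes, which is at most 607. Total work <= 2 * 607, hence O(1) amortized per operation.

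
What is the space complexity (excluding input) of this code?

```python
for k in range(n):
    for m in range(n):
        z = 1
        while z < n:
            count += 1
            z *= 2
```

Space complexity: O(1).
Only a constant amount of auxiliary storage is used; nothing grows with n.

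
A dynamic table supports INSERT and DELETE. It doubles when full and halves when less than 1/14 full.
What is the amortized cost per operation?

Using potential function Phi = |2*num_items - table_size| when load > 1/2, and Phi = table_size/2 - num_items otherwise. The gap of 1/14 vs 1/2 for shrinking prevents thrashing. Both insert and delete have O(1) amortized cost.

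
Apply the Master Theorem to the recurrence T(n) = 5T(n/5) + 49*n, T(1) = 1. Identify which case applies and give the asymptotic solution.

a=5, b=5, f(n)=49*n.
log_5(5) = 1, so n^(log_b(a)) = n.
f(n) = Theta(n), so Case 2 applies.
T(n) = Theta(n log n).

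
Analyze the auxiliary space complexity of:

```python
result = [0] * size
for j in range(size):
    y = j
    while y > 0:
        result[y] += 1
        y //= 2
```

Space complexity: O(n).
Auxiliary storage grows linearly with the input size n in the worst case.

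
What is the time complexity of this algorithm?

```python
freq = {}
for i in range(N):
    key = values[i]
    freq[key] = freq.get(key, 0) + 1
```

Time complexity: O(n).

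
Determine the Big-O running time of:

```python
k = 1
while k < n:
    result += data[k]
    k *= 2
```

Time complexity: O(log n).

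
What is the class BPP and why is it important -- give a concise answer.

BPP (Bounded-error Probabilistic Polynomial time) is the class of problems solvable by a randomized algorithm in polynomial time with error probability at most 1/3. BPP contains P and is contained in PSPACE. It is widely conjectured that P = BPP, meaning randomness does not help for decision problems.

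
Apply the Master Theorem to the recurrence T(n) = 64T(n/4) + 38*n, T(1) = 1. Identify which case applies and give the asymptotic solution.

a=64, b=4, f(n)=38*n.
log_4(64) = 3 > 1.
Since f(n) = O(n^1) is polynomially smaller than n^3, Case 1 applies.
T(n) = Theta(n^3).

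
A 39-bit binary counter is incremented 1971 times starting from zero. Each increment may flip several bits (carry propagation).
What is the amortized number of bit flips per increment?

Bit i flips on every 2^i-th increment, so over 1971 increments bit i flips floor(1971/2^i) times. Summing over i: total flips < 2 * 1971. Amortized: < 2 = O(1) per increment.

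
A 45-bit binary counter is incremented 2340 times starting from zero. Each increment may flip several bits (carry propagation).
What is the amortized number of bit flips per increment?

Bit i flips on every 2^i-th increment, so over 2340 increments bit i flips floor(2340/2^i) times. Summing over i: total flips < 2 * 2340. Amortized: < 2 = O(1) per increment.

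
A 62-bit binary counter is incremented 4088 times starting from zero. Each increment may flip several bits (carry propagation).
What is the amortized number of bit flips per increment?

Bit i flips on every 2^i-th increment, so over 4088 increments bit i flips floor(4088/2^i) times. Summing over i: total flips < 2 * 4088. Amortized: < 2 = O(1) per increment.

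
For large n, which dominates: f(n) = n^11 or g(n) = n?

f(n) = n^11 grows faster: n^11/n = n^10 -> infinity.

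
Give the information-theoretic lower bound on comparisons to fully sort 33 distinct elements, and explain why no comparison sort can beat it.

A comparison sort is a binary decision tree whose leaves are the 33! = 8683317618811886495518194401280000000 possible output permutations. A binary tree with L leaves has height >= ceil(log_2(L)). So any comparison sort needs >= ceil(log_2(33!)) = 123 comparisons in the worst case.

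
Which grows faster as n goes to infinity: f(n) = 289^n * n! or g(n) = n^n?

f(n) = 289^n * n! grows faster: by Stirling n! ~ sqrt(2 pi n)(n/e)^n, so 289^n n! / n^n ~ (289/e)^n sqrt(2 pi n) -> infinity since 289/e > 1.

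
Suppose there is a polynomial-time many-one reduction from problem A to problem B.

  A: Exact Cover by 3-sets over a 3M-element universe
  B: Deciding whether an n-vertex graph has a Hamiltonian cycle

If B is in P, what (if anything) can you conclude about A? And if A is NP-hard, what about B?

A poly-time reduction A <=_p B means any A-instance can be transformed to a B-instance in poly time.
If B is in P: compose the reduction with B's poly-time algorithm to solve A in poly time, so A is in P.
If A is NP-hard: every NP problem reduces to A, which reduces to B; composing reductions, every NP problem reduces to B, so B is NP-hard.
(Here in fact A is NP-complete and B is NP-complete.)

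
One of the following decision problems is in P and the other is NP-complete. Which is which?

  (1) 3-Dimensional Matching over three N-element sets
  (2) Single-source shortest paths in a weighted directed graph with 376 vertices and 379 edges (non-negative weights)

(1) is NP-complete: one of Karp's 21 NP-complete problems.
(2) is P: Dijkstra's algorithm runs in O((V+E) log V).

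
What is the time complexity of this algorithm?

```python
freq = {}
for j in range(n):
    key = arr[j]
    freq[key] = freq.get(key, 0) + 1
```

Time complexity: O(n).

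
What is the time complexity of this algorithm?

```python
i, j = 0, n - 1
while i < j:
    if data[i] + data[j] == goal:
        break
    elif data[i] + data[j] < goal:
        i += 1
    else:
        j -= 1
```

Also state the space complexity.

Time complexity: O(n).
Space complexity: O(1).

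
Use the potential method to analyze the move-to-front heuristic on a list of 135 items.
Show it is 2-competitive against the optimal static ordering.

Let Phi = number of inversions between the MTF list and the optimal static list (0 <= Phi <= C(135,2)). Accessing an element at MTF position k and optimal position j: the move-to-front destroys all k-1 inversions in front of it that are not in front in optimal (>= k-j of them) and creates at most j-1 new ones. Amortized cost <= k + (j-1) - (k-j) = 2j - 1 <= 2 * optimal cost.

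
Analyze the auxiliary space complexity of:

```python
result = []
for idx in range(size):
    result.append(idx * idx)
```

Space complexity: O(n).
Auxiliary storage grows linearly with the input size n in the worst case.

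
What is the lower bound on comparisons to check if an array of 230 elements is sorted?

To verify 230 elements are sorted, we must compare each consecutive pair. Skipping any pair allows an adversary to swap them. Therefore 229 comparisons are necessary and sufficient.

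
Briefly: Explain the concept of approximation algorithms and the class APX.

An approximation algorithm finds solutions within a guaranteed factor of optimal in polynomial time. APX is the class of optimization problems with constant-factor polynomial-time approximation algorithms. Vertex Cover is in APX (2-approximation). Unless P = NP, TSP has no constant-factor approximation, but Metric TSP has a 3/2-approximation.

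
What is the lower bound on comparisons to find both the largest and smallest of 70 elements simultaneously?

Pair elements first (floor(70/2) comparisons), then find max among winners and min among losers. Total: ceil(3*70/2) - 2 = 103 comparisons.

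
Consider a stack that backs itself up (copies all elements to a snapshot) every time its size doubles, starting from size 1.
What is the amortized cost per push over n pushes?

Backups occur at sizes 1, 2, 4, ..., copying 1 + 2 + 4 + ... <= 2n elements total (geometric series). Spread over n pushes, the amortized backup cost is O(1) per push.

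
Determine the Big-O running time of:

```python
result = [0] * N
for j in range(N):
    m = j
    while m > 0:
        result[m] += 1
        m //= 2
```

Time complexity: O(n log n).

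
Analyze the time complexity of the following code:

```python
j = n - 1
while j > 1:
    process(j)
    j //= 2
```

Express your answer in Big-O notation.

Time complexity: O(log n).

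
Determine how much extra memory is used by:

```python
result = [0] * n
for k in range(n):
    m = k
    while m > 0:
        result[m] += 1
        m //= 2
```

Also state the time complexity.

Space complexity: O(n).
Auxiliary storage grows linearly with the input size n in the worst case.
Time complexity: O(n log n).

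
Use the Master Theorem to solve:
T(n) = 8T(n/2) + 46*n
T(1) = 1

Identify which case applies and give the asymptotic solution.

a=8, b=2, f(n)=46*n.
log_2(8) = 3 > 1.
Since f(n) = O(n^1) is polynomially smaller than n^3, Case 1 applies.
T(n) = Theta(n^3).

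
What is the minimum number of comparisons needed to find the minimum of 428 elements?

Finding the minimum requires 427 comparisons, identical reasoning to finding the maximum. Each comparison eliminates one candidate.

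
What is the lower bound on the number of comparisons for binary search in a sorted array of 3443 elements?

With 3443 possible positions, we need at least ceil(log_2(3443)) = 12 comparisons. Each comparison splits the remaining candidates by at most half.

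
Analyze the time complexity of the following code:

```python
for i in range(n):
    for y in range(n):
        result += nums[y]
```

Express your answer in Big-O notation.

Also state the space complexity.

Time complexity: O(n^2).
Space complexity: O(1).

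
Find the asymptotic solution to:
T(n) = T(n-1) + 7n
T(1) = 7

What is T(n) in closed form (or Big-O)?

Unrolling: T(n) = 7 + 7*(2 + 3 + ... + n) = 7 + 7*(n(n+1)/2 - 1) = O(n^2).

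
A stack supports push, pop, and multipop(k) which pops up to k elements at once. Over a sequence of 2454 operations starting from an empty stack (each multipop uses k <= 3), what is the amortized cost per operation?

Each element is pushed exactly once and popped at most once (whether by pop or as part of a multipop). So the total number of individual pops over the whole sequence is at most the number of pushes, which is at most 2454. Total work <= 2 * 2454, hence O(1) amortized per operation.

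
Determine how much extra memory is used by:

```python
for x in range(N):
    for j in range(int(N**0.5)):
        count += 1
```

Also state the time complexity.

Space complexity: O(1).
Only a constant amount of auxiliary storage is used; nothing grows with n.
Time complexity: O(n * sqrt(n)).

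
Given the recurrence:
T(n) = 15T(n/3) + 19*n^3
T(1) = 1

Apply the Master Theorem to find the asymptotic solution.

a=15, b=3, f(n)=19*n^3. log_3(15) = 2.465 < 3. Case 3: T(n) = O(n^3).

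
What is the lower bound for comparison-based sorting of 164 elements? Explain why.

A comparison-based sorting algorithm corresponds to a decision tree. With 164! possible permutations, the tree has 164! leaves. The height is at least log_2(164!) = Omega(n log n) by Stirling's approximation.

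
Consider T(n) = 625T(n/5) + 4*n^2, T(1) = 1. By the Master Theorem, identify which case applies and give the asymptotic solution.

a=625, b=5, f(n)=4*n^2.
log_5(625) = 4 > 2.
Since f(n) = O(n^2) is polynomially smaller than n^4, Case 1 applies.
T(n) = Theta(n^4).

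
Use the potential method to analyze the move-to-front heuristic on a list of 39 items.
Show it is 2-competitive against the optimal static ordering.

Let Phi = number of inversions between the MTF list and the optimal static list (0 <= Phi <= C(39,2)). Accessing an element at MTF position k and optimal position j: the move-to-front destroys all k-1 inversions in front of it that are not in front in optimal (>= k-j of them) and creates at most j-1 new ones. Amortized cost <= k + (j-1) - (k-j) = 2j - 1 <= 2 * optimal cost.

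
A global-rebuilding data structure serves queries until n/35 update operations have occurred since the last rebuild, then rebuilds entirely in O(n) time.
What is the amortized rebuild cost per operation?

The O(n) rebuild is triggered by n/35 operations, so each contributes O(n)/(n/35) = O(35) = O(1) to the rebuild cost.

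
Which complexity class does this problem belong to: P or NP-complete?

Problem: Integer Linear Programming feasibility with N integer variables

This problem is NP-complete: ILP feasibility is NP-complete (LP relaxation is in P).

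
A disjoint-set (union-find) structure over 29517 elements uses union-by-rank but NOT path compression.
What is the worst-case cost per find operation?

Union-by-rank alone keeps every tree's height <= log_2(29517) ~= 14.8. Each find traverses from a node to its root, costing O(height) = O(log n). Without path compression this bound is tight.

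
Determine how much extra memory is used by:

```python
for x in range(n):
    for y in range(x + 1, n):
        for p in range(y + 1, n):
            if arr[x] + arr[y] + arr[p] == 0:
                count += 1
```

Space complexity: O(1).
Only a constant amount of auxiliary storage is used; nothing grows with n.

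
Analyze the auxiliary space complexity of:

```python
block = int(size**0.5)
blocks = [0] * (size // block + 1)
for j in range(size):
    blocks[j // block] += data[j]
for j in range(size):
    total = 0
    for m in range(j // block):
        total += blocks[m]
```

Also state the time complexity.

Space complexity: O(sqrt(n)).
Storage scales with sqrt(n).
Time complexity: O(n * sqrt(n)).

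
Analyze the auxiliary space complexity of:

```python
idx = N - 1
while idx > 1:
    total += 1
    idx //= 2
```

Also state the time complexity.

Space complexity: O(1).
Only a constant amount of auxiliary storage is used; nothing grows with n.
Time complexity: O(log n).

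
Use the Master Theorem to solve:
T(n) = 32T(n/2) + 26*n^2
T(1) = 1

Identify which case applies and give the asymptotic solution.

a=32, b=2, f(n)=26*n^2.
log_2(32) = 5 > 2.
Since f(n) = O(n^2) is polynomially smaller than n^5, Case 1 applies.
T(n) = Theta(n^5).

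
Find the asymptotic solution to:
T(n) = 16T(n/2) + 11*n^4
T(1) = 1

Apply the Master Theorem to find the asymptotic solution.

a=16, b=2, f(n)=11*n^4. log_2(16) = 4. Case 2: T(n) = O(n^4 log n).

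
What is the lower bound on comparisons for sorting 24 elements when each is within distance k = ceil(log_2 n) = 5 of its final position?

Partition the 24 positions into floor(n/k) blocks of k = 5 consecutive positions; any permutation within a block keeps every element within k of its final position, so there are at least (k!)^(n/k) distinguishable inputs. Lower bound: log_2((k!)^(n/k)) = (n/k) * log_2(k!) = Theta(n log k); with k = ceil(log_2 n), this is Omega(n log log n).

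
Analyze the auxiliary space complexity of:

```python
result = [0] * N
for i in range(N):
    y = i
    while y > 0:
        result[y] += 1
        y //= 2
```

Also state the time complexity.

Space complexity: O(n).
Auxiliary storage grows linearly with the input size n in the worst case.
Time complexity: O(n log n).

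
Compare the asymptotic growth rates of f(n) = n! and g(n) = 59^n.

f(n) = n! grows faster: n!/59^n -> infinity by Stirling.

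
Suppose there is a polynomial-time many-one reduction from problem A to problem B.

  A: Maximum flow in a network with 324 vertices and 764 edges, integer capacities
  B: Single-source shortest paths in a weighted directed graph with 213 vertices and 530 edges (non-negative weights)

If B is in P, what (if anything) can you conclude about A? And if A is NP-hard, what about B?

A poly-time reduction A <=_p B means any A-instance can be transformed to a B-instance in poly time.
If B is in P: compose the reduction with B's poly-time algorithm to solve A in poly time, so A is in P.
If A is NP-hard: every NP problem reduces to A, which reduces to B; composing reductions, every NP problem reduces to B, so B is NP-hard.
(Here in fact A is P and B is P.)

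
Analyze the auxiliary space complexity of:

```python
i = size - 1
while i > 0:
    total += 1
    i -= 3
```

Space complexity: O(1).
Only a constant amount of auxiliary storage is used; nothing grows with n.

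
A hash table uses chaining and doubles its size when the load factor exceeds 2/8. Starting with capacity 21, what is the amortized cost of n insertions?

Rehashing occurs when load exceeds 2/8. Total rehash cost is geometric series summing to O(n). Each insertion itself is O(1). Amortized: O(1).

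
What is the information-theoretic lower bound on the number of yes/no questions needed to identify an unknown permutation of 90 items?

There are 90! = 1485715964481761497309522733620825737885569961284688766942216863704985393094065876545992131370884059645617234469978112000000000000000000000 permutations. Each yes/no question gives at most 1 bit, so at least ceil(log_2(1485715964481761497309522733620825737885569961284688766942216863704985393094065876545992131370884059645617234469978112000000000000000000000)) = 459 questions are needed.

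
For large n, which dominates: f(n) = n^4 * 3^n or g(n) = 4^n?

g(n) = 4^n grows faster: 4^n / (n^4 3^n) = (4/3)^n / n^4 -> infinity since 4/3 > 1.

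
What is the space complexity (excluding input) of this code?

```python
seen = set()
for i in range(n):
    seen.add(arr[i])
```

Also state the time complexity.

Space complexity: O(n).
Auxiliary storage grows linearly with the input size n in the worst case.
Time complexity: O(n).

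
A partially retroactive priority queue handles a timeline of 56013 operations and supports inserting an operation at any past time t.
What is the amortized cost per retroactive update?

Partially retroactive priority queues (Demaine-Iacono-Langerman) allow updates at past times with queries only at the present. With a balanced BST over the m = 56013 timeline events tracking bridges, each retroactive insert or delete is O(log m) amortized.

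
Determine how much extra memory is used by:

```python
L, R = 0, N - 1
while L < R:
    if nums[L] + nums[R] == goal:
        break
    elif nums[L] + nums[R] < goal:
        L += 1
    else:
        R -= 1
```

Space complexity: O(1).
Only a constant amount of auxiliary storage is used; nothing grows with n.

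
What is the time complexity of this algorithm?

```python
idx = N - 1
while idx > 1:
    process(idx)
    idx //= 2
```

Time complexity: O(log n).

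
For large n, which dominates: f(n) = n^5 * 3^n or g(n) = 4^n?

g(n) = 4^n grows faster: 4^n / (n^5 3^n) = (4/3)^n / n^5 -> infinity since 4/3 > 1.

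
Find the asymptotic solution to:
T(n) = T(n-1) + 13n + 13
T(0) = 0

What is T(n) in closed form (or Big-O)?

Dominant term in sum is 13*sum(i, i=1..n) = 13*n*(n+1)/2 = O(n^2).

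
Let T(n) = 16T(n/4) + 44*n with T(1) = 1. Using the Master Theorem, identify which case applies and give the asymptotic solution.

a=16, b=4, f(n)=44*n.
log_4(16) = 2 > 1.
Since f(n) = O(n^1) is polynomially smaller than n^2, Case 1 applies.
T(n) = Theta(n^2).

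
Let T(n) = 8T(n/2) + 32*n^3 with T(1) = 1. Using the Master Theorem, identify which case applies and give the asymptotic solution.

a=8, b=2, f(n)=32*n^3.
log_2(8) = 3, so n^(log_b(a)) = n^3.
f(n) = Theta(n^3), so Case 2 applies.
T(n) = Theta(n^3 log n).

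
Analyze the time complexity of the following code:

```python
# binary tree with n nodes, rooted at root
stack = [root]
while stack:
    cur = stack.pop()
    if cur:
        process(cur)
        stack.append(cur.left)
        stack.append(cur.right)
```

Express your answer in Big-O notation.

Time complexity: O(n).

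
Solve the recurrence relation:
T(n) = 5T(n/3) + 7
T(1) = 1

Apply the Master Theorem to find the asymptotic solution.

a=5, b=3, f(n)=7. log_3(5) = 1.465. Case 1 of Master Theorem: T(n) = O(n^1.465).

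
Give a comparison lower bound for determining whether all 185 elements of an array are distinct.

In the algebraic decision-tree model, the YES region for element distinctness on 185 elements has 185! connected components (one per ordering). Ben-Or's theorem then gives a lower bound of Omega(log(n!)) = Omega(n log n).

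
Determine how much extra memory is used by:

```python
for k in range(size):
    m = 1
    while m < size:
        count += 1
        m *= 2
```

Space complexity: O(1).
Only a constant amount of auxiliary storage is used; nothing grows with n.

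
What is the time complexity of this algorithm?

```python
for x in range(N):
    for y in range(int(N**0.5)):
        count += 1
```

Time complexity: O(n * sqrt(n)).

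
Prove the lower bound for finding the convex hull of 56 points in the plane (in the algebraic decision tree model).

Reduction from sorting: given 56 numbers x_1,...,x_{56}, map x_i to the point (x_i, x_i^2) on the parabola y = x^2. All points are on the convex hull, and walking the hull gives them in sorted x-order. Since sorting requires Omega(n log n), so does planar convex hull.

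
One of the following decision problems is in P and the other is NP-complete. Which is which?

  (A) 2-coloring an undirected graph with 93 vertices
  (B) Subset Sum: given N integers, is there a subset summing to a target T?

(A) is P: 2-coloring is bipartiteness testing via BFS, O(V+E).
(B) is NP-complete: one of Karp's 21 NP-complete problems.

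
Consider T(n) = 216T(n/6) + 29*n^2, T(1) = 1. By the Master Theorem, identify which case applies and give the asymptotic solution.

a=216, b=6, f(n)=29*n^2.
log_6(216) = 3 > 2.
Since f(n) = O(n^2) is polynomially smaller than n^3, Case 1 applies.
T(n) = Theta(n^3).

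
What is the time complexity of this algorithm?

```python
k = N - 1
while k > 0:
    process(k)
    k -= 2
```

Time complexity: O(n).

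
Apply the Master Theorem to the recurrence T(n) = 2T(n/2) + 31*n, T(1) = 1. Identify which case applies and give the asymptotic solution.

a=2, b=2, f(n)=31*n.
log_2(2) = 1, so n^(log_b(a)) = n.
f(n) = Theta(n), so Case 2 applies.
T(n) = Theta(n log n).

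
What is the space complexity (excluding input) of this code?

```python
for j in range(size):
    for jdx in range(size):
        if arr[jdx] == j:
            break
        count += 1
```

Space complexity: O(1).
Only a constant amount of auxiliary storage is used; nothing grows with n.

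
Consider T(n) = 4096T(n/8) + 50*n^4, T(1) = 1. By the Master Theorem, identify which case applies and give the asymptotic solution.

a=4096, b=8, f(n)=50*n^4.
log_8(4096) = 4, so n^(log_b(a)) = n^4.
f(n) = Theta(n^4), so Case 2 applies.
T(n) = Theta(n^4 log n).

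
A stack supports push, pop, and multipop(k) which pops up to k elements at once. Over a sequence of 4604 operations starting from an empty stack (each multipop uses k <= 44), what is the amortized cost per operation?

Each element is pushed exactly once and popped at most once (whether by pop or as part of a multipop). So the total number of individual pops over the whole sequence is at most the number of pushes, which is at most 4604. Total work <= 2 * 4604, hence O(1) amortized per operation.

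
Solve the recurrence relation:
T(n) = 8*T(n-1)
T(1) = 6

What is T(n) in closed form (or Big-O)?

Each step multiplies by 8. T(n) = T(1)*8^(n-1) = 6*8^(n-1).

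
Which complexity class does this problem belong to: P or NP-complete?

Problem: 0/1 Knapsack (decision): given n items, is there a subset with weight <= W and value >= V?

This problem is NP-complete: reduces from Subset Sum.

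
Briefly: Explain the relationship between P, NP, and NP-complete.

P: solvable in polynomial time. NP: verifiable in polynomial time. NP-complete: in NP and at least as hard as every problem in NP (via polynomial reduction). P is a subset of NP. If any NP-complete problem is in P, then P = NP.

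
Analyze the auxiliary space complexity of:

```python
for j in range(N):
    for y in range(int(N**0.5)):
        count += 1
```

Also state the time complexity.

Space complexity: O(1).
Only a constant amount of auxiliary storage is used; nothing grows with n.
Time complexity: O(n * sqrt(n)).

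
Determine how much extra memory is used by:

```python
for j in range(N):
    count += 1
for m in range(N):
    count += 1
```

Space complexity: O(1).
Only a constant amount of auxiliary storage is used; nothing grows with n.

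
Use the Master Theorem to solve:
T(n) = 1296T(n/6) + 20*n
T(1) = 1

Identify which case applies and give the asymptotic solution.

a=1296, b=6, f(n)=20*n.
log_6(1296) = 4 > 1.
Since f(n) = O(n^1) is polynomially smaller than n^4, Case 1 applies.
T(n) = Theta(n^4).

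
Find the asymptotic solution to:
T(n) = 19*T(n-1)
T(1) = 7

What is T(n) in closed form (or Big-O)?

Each step multiplies by 19. T(n) = T(1)*19^(n-1) = 7*19^(n-1).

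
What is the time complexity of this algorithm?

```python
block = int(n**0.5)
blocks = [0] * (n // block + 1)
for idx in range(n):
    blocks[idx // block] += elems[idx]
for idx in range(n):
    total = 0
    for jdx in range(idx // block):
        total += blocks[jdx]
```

Time complexity: O(n * sqrt(n)).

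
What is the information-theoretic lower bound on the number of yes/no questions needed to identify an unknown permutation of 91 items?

There are 91! = 135200152767840296255166568759495142147586866476906677791741734597153670771559994765685283954750449427751168336768008192000000000000000000000 permutations. Each yes/no question gives at most 1 bit, so at least ceil(log_2(135200152767840296255166568759495142147586866476906677791741734597153670771559994765685283954750449427751168336768008192000000000000000000000)) = 466 questions are needed.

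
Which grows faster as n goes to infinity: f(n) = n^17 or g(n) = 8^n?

g(n) = 8^n grows faster: any exponential with base > 1 dominates every polynomial.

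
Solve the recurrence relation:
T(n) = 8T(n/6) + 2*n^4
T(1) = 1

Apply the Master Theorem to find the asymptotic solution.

a=8, b=6, f(n)=2*n^4. log_6(8) = 1.161 < 4. Case 3: T(n) = O(n^4).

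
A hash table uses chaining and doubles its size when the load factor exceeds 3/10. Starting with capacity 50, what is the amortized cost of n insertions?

Rehashing occurs when load exceeds 3/10. Total rehash cost is geometric series summing to O(n). Each insertion itself is O(1). Amortized: O(1).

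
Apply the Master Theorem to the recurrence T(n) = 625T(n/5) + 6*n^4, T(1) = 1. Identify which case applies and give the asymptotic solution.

a=625, b=5, f(n)=6*n^4.
log_5(625) = 4, so n^(log_b(a)) = n^4.
f(n) = Theta(n^4), so Case 2 applies.
T(n) = Theta(n^4 log n).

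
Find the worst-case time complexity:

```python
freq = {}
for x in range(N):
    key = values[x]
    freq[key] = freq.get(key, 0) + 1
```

Time complexity: O(n).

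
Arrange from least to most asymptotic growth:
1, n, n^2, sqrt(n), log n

Ordered by growth rate: 1 < log n < sqrt(n) < n < n^2.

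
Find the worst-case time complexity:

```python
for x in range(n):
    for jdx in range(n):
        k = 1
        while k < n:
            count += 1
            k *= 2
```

Time complexity: O(n^2 log n).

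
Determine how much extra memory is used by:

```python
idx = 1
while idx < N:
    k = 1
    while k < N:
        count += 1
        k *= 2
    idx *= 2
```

Space complexity: O(1).
Only a constant amount of auxiliary storage is used; nothing grows with n.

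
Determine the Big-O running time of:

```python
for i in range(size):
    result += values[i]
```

Time complexity: O(n).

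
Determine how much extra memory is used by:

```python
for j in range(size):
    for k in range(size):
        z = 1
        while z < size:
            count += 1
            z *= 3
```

Space complexity: O(1).
Only a constant amount of auxiliary storage is used; nothing grows with n.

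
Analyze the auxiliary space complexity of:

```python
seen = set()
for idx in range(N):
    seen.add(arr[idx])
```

Space complexity: O(n).
Auxiliary storage grows linearly with the input size n in the worst case.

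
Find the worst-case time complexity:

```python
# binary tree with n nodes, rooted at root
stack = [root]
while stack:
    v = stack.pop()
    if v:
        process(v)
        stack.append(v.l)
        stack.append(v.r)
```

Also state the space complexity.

Time complexity: O(n).
Space complexity: O(n).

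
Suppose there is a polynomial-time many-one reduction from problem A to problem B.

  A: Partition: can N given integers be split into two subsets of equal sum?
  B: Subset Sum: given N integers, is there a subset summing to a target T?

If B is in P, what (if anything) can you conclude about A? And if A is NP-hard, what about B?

A poly-time reduction A <=_p B means any A-instance can be transformed to a B-instance in poly time.
If B is in P: compose the reduction with B's poly-time algorithm to solve A in poly time, so A is in P.
If A is NP-hard: every NP problem reduces to A, which reduces to B; composing reductions, every NP problem reduces to B, so B is NP-hard.
(Here in fact A is NP-complete and B is NP-complete.)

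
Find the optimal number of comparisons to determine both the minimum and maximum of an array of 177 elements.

Naive approach: 352 comparisons (176 for max + 176 for min).
Optimal: Compare elements in pairs first (floor(n/2) = 88 comparisons), then find max among winners and min among losers (88 comparisons each).
Total: ceil(3n/2) - 2 = 264 comparisons. An adversary argument shows this is also a lower bound.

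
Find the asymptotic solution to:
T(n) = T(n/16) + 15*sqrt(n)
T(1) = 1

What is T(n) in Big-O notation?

Each level contributes sqrt(n/16^k). Geometric series with ratio 1/sqrt(16) < 1 sums to O(sqrt(n)).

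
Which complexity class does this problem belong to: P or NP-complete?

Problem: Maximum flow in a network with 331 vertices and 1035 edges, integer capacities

This problem is in P: Edmonds-Karp / push-relabel run in polynomial time.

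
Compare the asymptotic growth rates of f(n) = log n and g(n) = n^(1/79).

g(n) = n^(1/79) grows faster: any positive power of n dominates log n.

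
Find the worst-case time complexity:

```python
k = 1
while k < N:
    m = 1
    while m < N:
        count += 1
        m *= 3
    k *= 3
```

Time complexity: O(log^2 n).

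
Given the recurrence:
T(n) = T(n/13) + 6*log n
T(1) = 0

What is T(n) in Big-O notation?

Each of the log_13(n) levels adds O(log n). T(n) = O(log^2 n).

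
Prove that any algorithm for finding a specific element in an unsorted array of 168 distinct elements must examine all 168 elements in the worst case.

Adversary argument: if the algorithm examines fewer than 168 elements, the adversary places the target in an unexamined position. The algorithm cannot distinguish 'not present' from 'in unexamined position'.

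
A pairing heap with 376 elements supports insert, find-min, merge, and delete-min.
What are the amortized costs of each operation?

Pairing heaps are self-adjusting heap-ordered trees. Insert and merge link two roots: O(1). Find-min reads the root: O(1). Delete-min removes the root, then pairs children in two passes; amortized cost is O(log 376) = O(log n).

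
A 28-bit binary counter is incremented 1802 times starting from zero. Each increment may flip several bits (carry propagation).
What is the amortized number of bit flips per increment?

Bit i flips on every 2^i-th increment, so over 1802 increments bit i flips floor(1802/2^i) times. Summing over i: total flips < 2 * 1802. Amortized: < 2 = O(1) per increment.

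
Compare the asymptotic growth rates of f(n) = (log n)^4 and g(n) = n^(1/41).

g(n) = n^(1/41) grows faster: any positive power of n dominates any polylog.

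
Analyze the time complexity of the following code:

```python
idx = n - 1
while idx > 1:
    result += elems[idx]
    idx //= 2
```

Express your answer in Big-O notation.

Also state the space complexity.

Time complexity: O(log n).
Space complexity: O(1).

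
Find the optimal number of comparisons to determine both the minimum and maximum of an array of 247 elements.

Naive approach: 492 comparisons (246 for max + 246 for min).
Optimal: Compare elements in pairs first (floor(n/2) = 123 comparisons), then find max among winners and min among losers (123 comparisons each).
Total: ceil(3n/2) - 2 = 369 comparisons. An adversary argument shows this is also a lower bound.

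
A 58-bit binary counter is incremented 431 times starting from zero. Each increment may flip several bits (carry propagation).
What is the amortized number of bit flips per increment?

Bit i flips on every 2^i-th increment, so over 431 increments bit i flips floor(431/2^i) times. Summing over i: total flips < 2 * 431. Amortized: < 2 = O(1) per increment.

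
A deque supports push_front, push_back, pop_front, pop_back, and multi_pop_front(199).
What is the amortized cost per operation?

Assign 2 credits to each push operation. A pop uses 1 saved credit. multi_pop_front(199) uses up to 199 saved credits from previous pushes. Credits never go negative. Amortized cost is O(1).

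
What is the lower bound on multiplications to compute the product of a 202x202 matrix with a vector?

A 202x202 matrix-vector product has 202 inner products of length 202. Output depends on all 202^2 = 40804 matrix entries. At least 40804 multiplications needed.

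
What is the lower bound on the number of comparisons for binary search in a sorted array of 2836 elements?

With 2836 possible positions, we need at least ceil(log_2(2836)) = 12 comparisons. Each comparison splits the remaining candidates by at most half.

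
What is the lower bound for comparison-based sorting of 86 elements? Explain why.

A comparison-based sorting algorithm corresponds to a decision tree. With 86! possible permutations, the tree has 86! leaves. The height is at least log_2(86!) = Omega(n log n) by Stirling's approximation.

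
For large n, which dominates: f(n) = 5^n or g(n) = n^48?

f(n) = 5^n grows faster: any exponential with base > 1 dominates every polynomial.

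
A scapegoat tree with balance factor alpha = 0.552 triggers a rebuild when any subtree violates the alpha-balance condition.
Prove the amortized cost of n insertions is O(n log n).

Define potential Phi = c * sum of |size(left(v)) - size(right(v))| over all nodes. An insertion at depth d costs O(d) = O(log n) and increases Phi by O(log n). When a rebuild of subtree of size s occurs, it costs O(s) but reduces Phi by Omega(s). With alpha = 0.552, between rebuilds Omega(s) insertions must occur. Amortized cost per insertion: O(log n).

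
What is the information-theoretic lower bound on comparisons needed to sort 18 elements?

There are 18! = 6402373705728000 possible orderings. Each comparison gives 1 bit. We need at least ceil(log_2(6402373705728000)) = 53 comparisons.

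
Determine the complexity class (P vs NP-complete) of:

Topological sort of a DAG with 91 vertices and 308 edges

This problem is in P: DFS-based topological sort runs in O(V+E).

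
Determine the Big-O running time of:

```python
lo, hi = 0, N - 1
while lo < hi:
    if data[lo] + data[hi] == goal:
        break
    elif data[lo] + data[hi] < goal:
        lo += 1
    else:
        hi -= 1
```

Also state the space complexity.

Time complexity: O(n).
Space complexity: O(1).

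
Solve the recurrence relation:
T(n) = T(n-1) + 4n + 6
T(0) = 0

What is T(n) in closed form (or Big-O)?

Dominant term in sum is 4*sum(i, i=1..n) = 4*n*(n+1)/2 = O(n^2).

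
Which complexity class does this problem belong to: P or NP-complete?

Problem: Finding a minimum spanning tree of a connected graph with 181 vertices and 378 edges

This problem is in P: Kruskal's / Prim's algorithms run in polynomial time.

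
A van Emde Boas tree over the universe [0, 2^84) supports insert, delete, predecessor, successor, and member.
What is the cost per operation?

vEB recursively partitions [0, 19342813113834066795298816) into sqrt(u) clusters of size sqrt(u). Each operation recurses into either one cluster or the summary, never both: T(u) = T(sqrt(u)) + O(1) => T(u) = O(log log u) = O(log 84). This is worst-case, not just amortized.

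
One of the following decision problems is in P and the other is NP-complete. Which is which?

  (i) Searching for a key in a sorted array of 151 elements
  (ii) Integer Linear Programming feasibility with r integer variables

(i) is P: binary search runs in O(log n).
(ii) is NP-complete: ILP feasibility is NP-complete (LP relaxation is in P).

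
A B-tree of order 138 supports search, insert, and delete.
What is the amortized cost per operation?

B-tree of order 138 has height O(log_138 n). Each operation traverses the tree height. Splits during insert and merges during delete are O(1) each and occur at most once per level. Total cost per operation: O(log_138 n).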